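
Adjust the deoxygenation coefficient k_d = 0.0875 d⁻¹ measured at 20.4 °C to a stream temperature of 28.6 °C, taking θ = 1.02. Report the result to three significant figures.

k_d(T₂) = k_d(T₁) · θ^(T₂−T₁) = 0.0875 × 1.02^(28.6−20.4)
= 0.0875 × 1.02^8.20 = 0.0875 × 1.176 = 0.1029 d⁻¹.

k_d ≈ 0.103 d⁻¹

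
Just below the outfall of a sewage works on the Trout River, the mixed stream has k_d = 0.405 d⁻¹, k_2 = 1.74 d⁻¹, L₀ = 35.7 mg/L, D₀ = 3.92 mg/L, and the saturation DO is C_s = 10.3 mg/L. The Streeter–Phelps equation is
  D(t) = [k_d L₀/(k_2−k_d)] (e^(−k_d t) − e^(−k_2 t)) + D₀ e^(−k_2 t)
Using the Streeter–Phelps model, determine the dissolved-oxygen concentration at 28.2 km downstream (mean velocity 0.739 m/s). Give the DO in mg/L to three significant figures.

DO ≈ 4.45 mg/L

Travel time t = x/v = 28.2 km / (0.739 m/s) = 28200 m / 0.739 m/s = 38160 s = 0.4417 d.
k_d L₀/(k_2−k_d) = 0.405×35.7/(1.74−0.405) = 14.46/1.335 = 10.83 mg/L.
e^(−k_d t) = e^(−0.405×0.4417) = 0.8362; e^(−k_2 t) = e^(−1.74×0.4417) = 0.4637.
D = 10.83 × (0.8362 − 0.4637) + 3.92 × 0.4637 = 4.034 + 1.818 = 5.852 mg/L.
DO = C_s − D = 10.3 − 5.852 = 4.448 mg/L.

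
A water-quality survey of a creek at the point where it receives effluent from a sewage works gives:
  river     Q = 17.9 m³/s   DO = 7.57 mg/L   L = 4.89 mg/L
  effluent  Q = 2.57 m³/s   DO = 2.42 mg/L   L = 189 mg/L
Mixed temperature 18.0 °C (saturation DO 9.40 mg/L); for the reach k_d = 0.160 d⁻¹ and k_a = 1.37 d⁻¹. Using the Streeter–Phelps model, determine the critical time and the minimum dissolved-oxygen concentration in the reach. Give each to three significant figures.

Mixed DO = (17.9×7.57 + 2.57×2.42)/(17.9+2.57) = 141.7/20.47 = 6.923 mg/L.
Mixed L₀ = (17.9×4.89 + 2.57×189)/(20.47) = 573.3/20.47 = 28.00 mg/L.
Initial deficit D₀ = C_s − DO₀ = 9.40 − 6.923 = 2.477 mg/L.
t_c = (1/1.210) ln[(1.37/0.160)(1 − 2.477×1.210/(0.160×28.00))] = 0.8264 × ln(2.836) = 0.8615 d.
D_c = (0.160/1.37) × 28.00 × e^(−0.160×0.8615) = 0.1168 × 28.00 × 0.8712 = 2.850 mg/L.
Minimum DO = 9.40 − 2.850 = 6.550 mg/L.

t_c ≈ 0.862 d; minimum DO ≈ 6.55 mg/L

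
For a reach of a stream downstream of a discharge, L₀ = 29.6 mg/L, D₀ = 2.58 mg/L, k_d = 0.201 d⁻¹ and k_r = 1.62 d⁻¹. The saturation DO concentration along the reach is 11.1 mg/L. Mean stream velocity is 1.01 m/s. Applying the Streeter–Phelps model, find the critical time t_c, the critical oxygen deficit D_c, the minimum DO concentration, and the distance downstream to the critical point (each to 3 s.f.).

t_c ≈ 0.797 d; D_c ≈ 3.13 mg/L; min DO ≈ 7.97 mg/L; x_c ≈ 69.6 km

t_c = [1/(k_r−k_d)] ln[(k_r/k_d)(1 − D₀(k_r−k_d)/(k_d L₀))]
= [1/(1.62−0.201)] ln[(1.62/0.201)(1 − 2.58×1.419/(0.201×29.6))]
= (1/1.419) ln[8.060 × 0.3847] = 0.7047 × ln(3.100) = 0.7047 × 1.131 = 0.7974 d.
D_c = (k_d/k_r) L₀ e^(−k_d t_c) = (0.201/1.62) × 29.6 × e^(−0.201×0.7974) = 0.1241 × 29.6 × 0.8519 = 3.129 mg/L.
Minimum DO = C_s − D_c = 11.1 − 3.129 = 7.971 mg/L.
x_c = v t_c = 1.01 m/s × 0.7974 d × 86400 s/d = 69580 m ≈ 69.6 km.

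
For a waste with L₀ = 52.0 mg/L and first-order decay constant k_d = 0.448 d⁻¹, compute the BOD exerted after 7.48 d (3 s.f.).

y ≈ 50.2 mg/L

y_t = L₀(1 − e^(−k_d t)) = 52.0 × (1 − e^(−0.448×7.48))
= 52.0 × (1 − 0.03505) = 52.0 × 0.9650 = 50.18 mg/L.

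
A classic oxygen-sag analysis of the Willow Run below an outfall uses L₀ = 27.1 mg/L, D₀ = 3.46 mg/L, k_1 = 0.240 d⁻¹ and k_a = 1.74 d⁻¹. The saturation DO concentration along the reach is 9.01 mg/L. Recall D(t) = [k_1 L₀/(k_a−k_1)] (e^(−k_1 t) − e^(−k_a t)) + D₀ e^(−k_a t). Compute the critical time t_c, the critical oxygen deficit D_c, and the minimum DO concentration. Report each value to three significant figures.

t_c = [1/(k_a−k_1)] ln[(k_a/k_1)(1 − D₀(k_a−k_1)/(k_1 L₀))]
= [1/(1.74−0.240)] ln[(1.74/0.240)(1 − 3.46×1.500/(0.240×27.1))]
= (1/1.500) ln[7.250 × 0.2020] = 0.6667 × ln(1.465) = 0.6667 × 0.3817 = 0.2544 d.
L(t_c) = L₀ e^(−k_1 t_c) = 27.1 × 0.9408 = 25.49 mg/L, and at the critical point k_a D_c = k_1 L, so D_c = (0.240/1.74) × 25.49 = 3.517 mg/L.
Minimum DO = C_s − D_c = 9.01 − 3.517 = 5.493 mg/L.

t_c ≈ 0.254 d; D_c ≈ 3.52 mg/L; min DO ≈ 5.49 mg/L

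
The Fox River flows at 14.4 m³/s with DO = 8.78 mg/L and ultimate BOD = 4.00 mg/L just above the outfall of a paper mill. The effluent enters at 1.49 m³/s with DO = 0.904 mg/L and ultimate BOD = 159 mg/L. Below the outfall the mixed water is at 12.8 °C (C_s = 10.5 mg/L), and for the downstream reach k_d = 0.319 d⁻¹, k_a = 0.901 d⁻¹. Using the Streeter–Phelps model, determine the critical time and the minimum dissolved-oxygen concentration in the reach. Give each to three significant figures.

Mixed DO = (14.4×8.78 + 1.49×0.904)/(14.4+1.49) = 127.8/15.89 = 8.041 mg/L.
Mixed L₀ = (14.4×4.00 + 1.49×159)/(15.89) = 294.5/15.89 = 18.53 mg/L.
Initial deficit D₀ = C_s − DO₀ = 10.5 − 8.041 = 2.459 mg/L.
t_c = (1/0.5820) ln[(0.901/0.319)(1 − 2.459×0.5820/(0.319×18.53))] = 1.718 × ln(2.141) = 1.308 d.
D_c = (0.319/0.901) × 18.53 × e^(−0.319×1.308) = 0.3541 × 18.53 × 0.6589 = 4.324 mg/L.
Minimum DO = 10.5 − 4.324 = 6.176 mg/L.

t_c ≈ 1.31 d; minimum DO ≈ 6.18 mg/L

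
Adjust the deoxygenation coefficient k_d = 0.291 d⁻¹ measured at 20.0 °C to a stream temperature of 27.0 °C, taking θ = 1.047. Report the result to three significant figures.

k_d ≈ 0.401 d⁻¹

k_d(T₂) = k_d(T₁) · θ^(T₂−T₁) = 0.291 × 1.047^(27.0−20.0)
= 0.291 × 1.047^7.00 = 0.291 × 1.379 = 0.4013 d⁻¹.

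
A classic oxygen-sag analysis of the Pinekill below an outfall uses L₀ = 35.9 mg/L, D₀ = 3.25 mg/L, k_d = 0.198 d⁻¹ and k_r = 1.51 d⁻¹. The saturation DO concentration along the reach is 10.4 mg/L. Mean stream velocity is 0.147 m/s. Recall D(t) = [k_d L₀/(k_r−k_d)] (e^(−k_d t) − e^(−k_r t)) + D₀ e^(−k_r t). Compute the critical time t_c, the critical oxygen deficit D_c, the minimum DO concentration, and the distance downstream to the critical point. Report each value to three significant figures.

At the critical point dD/dt = 0, so k_d L₀ e^(−k_d t) = k_r D. Substituting D(t) from the Streeter–Phelps equation and solving for t gives
t_c = ln[(k_r/k_d)(1 − D₀(k_r−k_d)/(k_d L₀))] / (k_r−k_d).
Here k_r−k_d = 1.312 d⁻¹ and 1 − D₀(k_r−k_d)/(k_d L₀) = 1 − 3.25×1.312/(0.198×35.9) = 0.4001, so
t_c = ln(7.626 × 0.4001) / 1.312 = 1.116 / 1.312 = 0.8503 d.
D_c = (k_d/k_r) L₀ e^(−k_d t_c) = (0.198/1.51) × 35.9 × e^(−0.198×0.8503) = 0.1311 × 35.9 × 0.8450 = 3.978 mg/L.
Minimum DO = C_s − D_c = 10.4 − 3.978 = 6.422 mg/L.
x_c = v t_c = 0.147 m/s × 0.8503 d × 86400 s/d = 10800 m ≈ 10.8 km.

t_c ≈ 0.850 d; D_c ≈ 3.98 mg/L; min DO ≈ 6.42 mg/L; x_c ≈ 10.8 km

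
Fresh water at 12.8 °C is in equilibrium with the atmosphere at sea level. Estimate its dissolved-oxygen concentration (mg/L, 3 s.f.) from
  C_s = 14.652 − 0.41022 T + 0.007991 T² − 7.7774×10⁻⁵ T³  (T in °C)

C_s ≈ 10.5 mg/L

C_s = 14.652 − 0.41022×12.8 + 0.007991×12.8² − 7.7774×10⁻⁵×12.8³ = 10.55 mg/L.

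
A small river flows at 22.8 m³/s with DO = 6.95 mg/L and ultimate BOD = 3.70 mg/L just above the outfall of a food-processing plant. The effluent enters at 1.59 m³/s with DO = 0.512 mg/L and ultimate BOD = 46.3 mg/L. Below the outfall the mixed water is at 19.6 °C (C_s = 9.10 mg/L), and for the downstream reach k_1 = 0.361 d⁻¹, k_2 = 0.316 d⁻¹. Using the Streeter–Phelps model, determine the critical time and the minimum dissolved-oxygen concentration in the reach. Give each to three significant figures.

t_c ≈ 1.89 d; minimum DO ≈ 5.35 mg/L

Mixed DO = (22.8×6.95 + 1.59×0.512)/(22.8+1.59) = 159.3/24.39 = 6.530 mg/L.
Mixed L₀ = (22.8×3.70 + 1.59×46.3)/(24.39) = 158.0/24.39 = 6.477 mg/L.
Initial deficit D₀ = C_s − DO₀ = 9.10 − 6.530 = 2.570 mg/L.
t_c = (1/-0.04500) ln[(0.316/0.361)(1 − 2.570×-0.04500/(0.361×6.477))] = -22.22 × ln(0.9186) = 1.886 d.
D_c = (0.361/0.316) × 6.477 × e^(−0.361×1.886) = 1.142 × 6.477 × 0.5062 = 3.746 mg/L.
Minimum DO = 9.10 − 3.746 = 5.354 mg/L.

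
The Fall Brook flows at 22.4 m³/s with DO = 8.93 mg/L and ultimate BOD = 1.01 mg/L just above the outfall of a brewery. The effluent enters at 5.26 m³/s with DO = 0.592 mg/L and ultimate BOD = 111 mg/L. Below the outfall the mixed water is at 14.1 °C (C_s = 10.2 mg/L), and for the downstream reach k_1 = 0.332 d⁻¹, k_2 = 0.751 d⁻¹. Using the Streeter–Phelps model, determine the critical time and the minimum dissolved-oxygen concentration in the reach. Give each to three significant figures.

t_c ≈ 1.52 d; minimum DO ≈ 4.35 mg/L

Mixed DO = (22.4×8.93 + 5.26×0.592)/(22.4+5.26) = 203.1/27.66 = 7.344 mg/L.
Mixed L₀ = (22.4×1.01 + 5.26×111)/(27.66) = 606.5/27.66 = 21.93 mg/L.
Initial deficit D₀ = C_s − DO₀ = 10.2 − 7.344 = 2.856 mg/L.
t_c = (1/0.4190) ln[(0.751/0.332)(1 − 2.856×0.4190/(0.332×21.93))] = 2.387 × ln(1.890) = 1.520 d.
D_c = (0.332/0.751) × 21.93 × e^(−0.332×1.520) = 0.4421 × 21.93 × 0.6038 = 5.853 mg/L.
Minimum DO = 10.2 − 5.853 = 4.347 mg/L.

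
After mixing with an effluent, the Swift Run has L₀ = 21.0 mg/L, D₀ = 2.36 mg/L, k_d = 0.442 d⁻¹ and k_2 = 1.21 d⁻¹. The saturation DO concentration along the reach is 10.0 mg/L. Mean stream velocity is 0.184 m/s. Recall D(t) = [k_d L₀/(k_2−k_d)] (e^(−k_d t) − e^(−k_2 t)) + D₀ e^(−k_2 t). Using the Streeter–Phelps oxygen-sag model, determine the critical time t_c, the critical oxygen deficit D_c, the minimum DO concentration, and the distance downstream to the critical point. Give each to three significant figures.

t_c ≈ 1.03 d; D_c ≈ 4.87 mg/L; min DO ≈ 5.13 mg/L; x_c ≈ 16.3 km

At the critical point dD/dt = 0, so k_d L₀ e^(−k_d t) = k_2 D. Substituting D(t) from the Streeter–Phelps equation and solving for t gives
t_c = ln[(k_2/k_d)(1 − D₀(k_2−k_d)/(k_d L₀))] / (k_2−k_d).
Here k_2−k_d = 0.7680 d⁻¹ and 1 − D₀(k_2−k_d)/(k_d L₀) = 1 − 2.36×0.7680/(0.442×21.0) = 0.8047, so
t_c = ln(2.738 × 0.8047) / 0.7680 = 0.7898 / 0.7680 = 1.028 d.
L(t_c) = L₀ e^(−k_d t_c) = 21.0 × 0.6347 = 13.33 mg/L, and at the critical point k_2 D_c = k_d L, so D_c = (0.442/1.21) × 13.33 = 4.869 mg/L.
Minimum DO = C_s − D_c = 10.0 − 4.869 = 5.131 mg/L.
x_c = v t_c = 0.184 m/s × 1.028 d × 86400 s/d = 16350 m ≈ 16.3 km.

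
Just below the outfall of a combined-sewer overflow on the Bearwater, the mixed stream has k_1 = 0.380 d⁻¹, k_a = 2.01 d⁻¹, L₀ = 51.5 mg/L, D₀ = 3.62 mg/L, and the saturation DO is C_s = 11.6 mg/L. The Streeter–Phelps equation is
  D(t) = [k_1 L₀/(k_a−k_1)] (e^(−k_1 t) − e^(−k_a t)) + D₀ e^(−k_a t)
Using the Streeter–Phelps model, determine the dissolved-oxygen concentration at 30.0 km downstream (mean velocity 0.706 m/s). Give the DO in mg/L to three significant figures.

Travel time t = x/v = 30.0 km / (0.706 m/s) = 30000 m / 0.706 m/s = 42490 s = 0.4918 d.
k_1 L₀/(k_a−k_1) = 0.380×51.5/(2.01−0.380) = 19.57/1.630 = 12.01 mg/L.
e^(−k_1 t) = e^(−0.380×0.4918) = 0.8295; e^(−k_a t) = e^(−2.01×0.4918) = 0.3721.
D = 12.01 × (0.8295 − 0.3721) + 3.62 × 0.3721 = 5.492 + 1.347 = 6.839 mg/L.
DO = C_s − D = 11.6 − 6.839 = 4.761 mg/L.

DO ≈ 4.76 mg/L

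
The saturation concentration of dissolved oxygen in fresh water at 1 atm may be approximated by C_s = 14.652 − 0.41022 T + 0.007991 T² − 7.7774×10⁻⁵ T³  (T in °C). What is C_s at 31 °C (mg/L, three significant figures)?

C_s = 14.652 − 0.41022×31 + 0.007991×31² − 7.7774×10⁻⁵×31³ = 7.298 mg/L.

C_s ≈ 7.30 mg/L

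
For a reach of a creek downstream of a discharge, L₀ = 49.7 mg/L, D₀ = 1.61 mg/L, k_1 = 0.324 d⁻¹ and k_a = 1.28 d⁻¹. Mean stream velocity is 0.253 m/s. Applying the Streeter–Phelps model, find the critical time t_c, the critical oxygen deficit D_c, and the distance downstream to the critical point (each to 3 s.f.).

With k_a/k_1 = 3.951 and 1 − D₀(k_a−k_1)/(k_1 L₀) = 0.9044,
t_c = ln(3.951 × 0.9044) / (1.28 − 0.324) = ln(3.573) / 0.9560 = 1.273/0.9560 = 1.332 d.
L(t_c) = L₀ e^(−k_1 t_c) = 49.7 × 0.6495 = 32.28 mg/L, and at the critical point k_a D_c = k_1 L, so D_c = (0.324/1.28) × 32.28 = 8.171 mg/L.
x_c = v t_c = 0.253 m/s × 1.332 d × 86400 s/d = 29120 m ≈ 29.1 km.

t_c ≈ 1.33 d; D_c ≈ 8.17 mg/L; x_c ≈ 29.1 km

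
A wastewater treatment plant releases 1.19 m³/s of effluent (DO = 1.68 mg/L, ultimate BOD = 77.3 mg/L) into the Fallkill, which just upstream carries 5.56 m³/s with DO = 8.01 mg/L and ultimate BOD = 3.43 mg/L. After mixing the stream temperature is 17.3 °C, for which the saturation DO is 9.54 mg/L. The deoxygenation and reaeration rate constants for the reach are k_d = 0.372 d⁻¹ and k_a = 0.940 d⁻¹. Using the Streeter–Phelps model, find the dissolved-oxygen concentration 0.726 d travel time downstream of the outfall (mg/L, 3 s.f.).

DO ≈ 5.42 mg/L

Mixed DO = (5.56×8.01 + 1.19×1.68)/(5.56+1.19) = 46.53/6.750 = 6.894 mg/L.
Mixed L₀ = (5.56×3.43 + 1.19×77.3)/(6.750) = 111.1/6.750 = 16.45 mg/L.
Initial deficit D₀ = C_s − DO₀ = 9.54 − 6.894 = 2.646 mg/L.
D(0.726) = [0.372×16.45/(0.940−0.372)](e^(−0.372×0.726) − e^(−0.940×0.726)) + 2.646 e^(−0.940×0.726)
= 10.78 × (0.7633 − 0.5054) + 2.646 × 0.5054 = 4.117 mg/L.
DO = 9.54 − 4.117 = 5.423 mg/L.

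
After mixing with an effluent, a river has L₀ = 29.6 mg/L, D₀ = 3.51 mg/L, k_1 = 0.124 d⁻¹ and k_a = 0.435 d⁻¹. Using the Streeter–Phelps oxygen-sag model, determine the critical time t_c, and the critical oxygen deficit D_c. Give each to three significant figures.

t_c ≈ 2.90 d; D_c ≈ 5.89 mg/L

With k_a/k_1 = 3.508 and 1 − D₀(k_a−k_1)/(k_1 L₀) = 0.7026,
t_c = ln(3.508 × 0.7026) / (0.435 − 0.124) = ln(2.465) / 0.3110 = 0.9021/0.3110 = 2.901 d.
L(t_c) = L₀ e^(−k_1 t_c) = 29.6 × 0.6979 = 20.66 mg/L, and at the critical point k_a D_c = k_1 L, so D_c = (0.124/0.435) × 20.66 = 5.889 mg/L.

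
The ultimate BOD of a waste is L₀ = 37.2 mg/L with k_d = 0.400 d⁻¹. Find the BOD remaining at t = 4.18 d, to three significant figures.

L_t = L₀ e^(−k_d t) = 37.2 × e^(−0.400×4.18) = 37.2 × 0.1879 = 6.989 mg/L.

L ≈ 6.99 mg/L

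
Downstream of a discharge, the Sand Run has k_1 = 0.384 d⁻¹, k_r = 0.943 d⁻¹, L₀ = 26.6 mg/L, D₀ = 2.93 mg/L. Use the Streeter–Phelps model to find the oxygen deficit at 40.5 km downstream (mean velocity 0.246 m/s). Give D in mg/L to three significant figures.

Travel time t = x/v = 40.5 km / (0.246 m/s) = 40500 m / 0.246 m/s = 164600 s = 1.905 d.
k_1 L₀/(k_r−k_1) = 0.384×26.6/(0.943−0.384) = 10.21/0.5590 = 18.27 mg/L.
e^(−k_1 t) = e^(−0.384×1.905) = 0.4811; e^(−k_r t) = e^(−0.943×1.905) = 0.1658.
D = 18.27 × (0.4811 − 0.1658) + 2.93 × 0.1658 = 5.761 + 0.4858 = 6.247 mg/L.

D ≈ 6.25 mg/L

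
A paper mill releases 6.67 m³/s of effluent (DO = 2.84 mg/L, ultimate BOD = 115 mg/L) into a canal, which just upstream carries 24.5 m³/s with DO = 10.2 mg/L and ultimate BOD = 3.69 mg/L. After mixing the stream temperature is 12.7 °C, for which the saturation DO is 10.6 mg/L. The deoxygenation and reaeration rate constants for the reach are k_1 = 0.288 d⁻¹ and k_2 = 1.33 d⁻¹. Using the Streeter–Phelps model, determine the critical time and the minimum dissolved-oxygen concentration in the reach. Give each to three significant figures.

Mixed DO = (24.5×10.2 + 6.67×2.84)/(24.5+6.67) = 268.8/31.17 = 8.625 mg/L.
Mixed L₀ = (24.5×3.69 + 6.67×115)/(31.17) = 857.5/31.17 = 27.51 mg/L.
Initial deficit D₀ = C_s − DO₀ = 10.6 − 8.625 = 1.975 mg/L.
t_c = (1/1.042) ln[(1.33/0.288)(1 − 1.975×1.042/(0.288×27.51))] = 0.9597 × ln(3.419) = 1.180 d.
D_c = (0.288/1.33) × 27.51 × e^(−0.288×1.180) = 0.2165 × 27.51 × 0.7120 = 4.241 mg/L.
Minimum DO = 10.6 − 4.241 = 6.359 mg/L.

t_c ≈ 1.18 d; minimum DO ≈ 6.36 mg/L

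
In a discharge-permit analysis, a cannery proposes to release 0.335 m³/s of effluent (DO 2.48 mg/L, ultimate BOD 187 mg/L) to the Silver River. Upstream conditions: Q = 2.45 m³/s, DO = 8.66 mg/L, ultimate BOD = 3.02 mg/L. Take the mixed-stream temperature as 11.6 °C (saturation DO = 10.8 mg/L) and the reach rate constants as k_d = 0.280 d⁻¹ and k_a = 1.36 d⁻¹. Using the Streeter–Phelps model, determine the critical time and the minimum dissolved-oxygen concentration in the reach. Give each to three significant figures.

t_c ≈ 0.923 d; minimum DO ≈ 6.80 mg/L

Mixed DO = (2.45×8.66 + 0.335×2.48)/(2.45+0.335) = 22.05/2.785 = 7.917 mg/L.
Mixed L₀ = (2.45×3.02 + 0.335×187)/(2.785) = 70.04/2.785 = 25.15 mg/L.
Initial deficit D₀ = C_s − DO₀ = 10.8 − 7.917 = 2.883 mg/L.
t_c = (1/1.080) ln[(1.36/0.280)(1 − 2.883×1.080/(0.280×25.15))] = 0.9259 × ln(2.709) = 0.9229 d.
D_c = (0.280/1.36) × 25.15 × e^(−0.280×0.9229) = 0.2059 × 25.15 × 0.7723 = 3.999 mg/L.
Minimum DO = 10.8 − 3.999 = 6.801 mg/L.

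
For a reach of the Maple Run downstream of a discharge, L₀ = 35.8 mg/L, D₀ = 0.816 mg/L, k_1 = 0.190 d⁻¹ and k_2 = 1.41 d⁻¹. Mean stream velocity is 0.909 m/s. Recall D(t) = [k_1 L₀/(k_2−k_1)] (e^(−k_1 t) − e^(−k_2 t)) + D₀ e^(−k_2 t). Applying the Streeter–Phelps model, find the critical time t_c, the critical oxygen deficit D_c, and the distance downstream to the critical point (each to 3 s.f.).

t_c ≈ 1.51 d; D_c ≈ 3.62 mg/L; x_c ≈ 119 km

t_c = [1/(k_2−k_1)] ln[(k_2/k_1)(1 − D₀(k_2−k_1)/(k_1 L₀))]
= [1/(1.41−0.190)] ln[(1.41/0.190)(1 − 0.816×1.220/(0.190×35.8))]
= (1/1.220) ln[7.421 × 0.8536] = 0.8197 × ln(6.335) = 0.8197 × 1.846 = 1.513 d.
L(t_c) = L₀ e^(−k_1 t_c) = 35.8 × 0.7501 = 26.85 mg/L, and at the critical point k_2 D_c = k_1 L, so D_c = (0.190/1.41) × 26.85 = 3.619 mg/L.
x_c = v t_c = 0.909 m/s × 1.513 d × 86400 s/d = 118800 m ≈ 119 km.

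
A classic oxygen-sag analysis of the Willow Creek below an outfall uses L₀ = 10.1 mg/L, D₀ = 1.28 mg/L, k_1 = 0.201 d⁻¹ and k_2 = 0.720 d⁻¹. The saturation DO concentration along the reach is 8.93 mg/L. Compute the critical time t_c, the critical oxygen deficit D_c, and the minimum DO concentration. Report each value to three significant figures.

With k_2/k_1 = 3.582 and 1 − D₀(k_2−k_1)/(k_1 L₀) = 0.6728,
t_c = ln(3.582 × 0.6728) / (0.720 − 0.201) = ln(2.410) / 0.5190 = 0.8796/0.5190 = 1.695 d.
D_c = (k_1/k_2) L₀ e^(−k_1 t_c) = (0.201/0.720) × 10.1 × e^(−0.201×1.695) = 0.2792 × 10.1 × 0.7113 = 2.006 mg/L.
Minimum DO = C_s − D_c = 8.93 − 2.006 = 6.924 mg/L.

t_c ≈ 1.69 d; D_c ≈ 2.01 mg/L; min DO ≈ 6.92 mg/L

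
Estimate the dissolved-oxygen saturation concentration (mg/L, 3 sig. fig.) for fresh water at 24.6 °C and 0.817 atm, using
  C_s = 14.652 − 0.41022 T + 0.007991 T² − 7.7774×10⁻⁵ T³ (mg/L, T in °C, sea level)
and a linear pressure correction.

C_s ≈ 6.73 mg/L

At sea level: C_s = 14.652 − 0.41022×24.6 + 0.007991×24.6² − 7.7774×10⁻⁵×24.6³ = 8.239 mg/L.
Pressure correction: C_s' = 8.239 × 0.817 = 6.731 mg/L.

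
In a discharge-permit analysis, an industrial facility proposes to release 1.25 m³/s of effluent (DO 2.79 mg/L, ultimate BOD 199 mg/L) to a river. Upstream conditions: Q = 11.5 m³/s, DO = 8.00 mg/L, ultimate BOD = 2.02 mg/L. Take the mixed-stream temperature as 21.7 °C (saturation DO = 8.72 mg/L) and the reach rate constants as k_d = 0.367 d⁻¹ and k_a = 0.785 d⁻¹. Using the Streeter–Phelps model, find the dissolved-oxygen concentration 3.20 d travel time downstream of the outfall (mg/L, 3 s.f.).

Mixed DO = (11.5×8.00 + 1.25×2.79)/(11.5+1.25) = 95.49/12.75 = 7.489 mg/L.
Mixed L₀ = (11.5×2.02 + 1.25×199)/(12.75) = 272.0/12.75 = 21.33 mg/L.
Initial deficit D₀ = C_s − DO₀ = 8.72 − 7.489 = 1.231 mg/L.
D(3.20) = [0.367×21.33/(0.785−0.367)](e^(−0.367×3.20) − e^(−0.785×3.20)) + 1.231 e^(−0.785×3.20)
= 18.73 × (0.3090 − 0.08111) + 1.231 × 0.08111 = 4.368 mg/L.
DO = 8.72 − 4.368 = 4.352 mg/L.

DO ≈ 4.35 mg/L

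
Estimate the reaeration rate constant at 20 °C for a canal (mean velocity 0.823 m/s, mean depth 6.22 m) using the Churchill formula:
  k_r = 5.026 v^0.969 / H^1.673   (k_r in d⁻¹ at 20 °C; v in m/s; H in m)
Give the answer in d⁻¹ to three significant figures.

k_r = 5.026 × 0.823^0.969 / 6.22^1.673 = 5.026 × 0.8280 / 21.28 = 0.1955 d⁻¹.

k_r ≈ 0.196 d⁻¹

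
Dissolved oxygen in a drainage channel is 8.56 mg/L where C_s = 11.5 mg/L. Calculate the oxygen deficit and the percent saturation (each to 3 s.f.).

D ≈ 2.94 mg/L; 74.4 % saturation

D = C_s − C = 11.5 − 8.56 = 2.94 mg/L.
% saturation = 8.56/11.5 × 100 = 74.4 %.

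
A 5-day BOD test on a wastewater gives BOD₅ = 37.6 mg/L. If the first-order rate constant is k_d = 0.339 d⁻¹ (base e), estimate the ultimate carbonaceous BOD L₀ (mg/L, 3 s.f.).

BOD₅ = L₀(1 − e^(−5k_d)) ⇒ L₀ = BOD₅ / (1 − e^(−5×0.339))
= 37.6 / (1 − 0.1836) = 37.6 / 0.8164 = 46.06 mg/L.

L₀ ≈ 46.1 mg/L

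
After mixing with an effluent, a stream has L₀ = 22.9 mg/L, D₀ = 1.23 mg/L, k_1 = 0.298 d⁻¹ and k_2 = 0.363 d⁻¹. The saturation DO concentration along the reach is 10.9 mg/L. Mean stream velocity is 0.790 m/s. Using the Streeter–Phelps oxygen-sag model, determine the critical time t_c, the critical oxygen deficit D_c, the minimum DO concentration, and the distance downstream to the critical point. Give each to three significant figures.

t_c ≈ 2.85 d; D_c ≈ 8.03 mg/L; min DO ≈ 2.87 mg/L; x_c ≈ 195 km

t_c = [1/(k_2−k_1)] ln[(k_2/k_1)(1 − D₀(k_2−k_1)/(k_1 L₀))]
= [1/(0.363−0.298)] ln[(0.363/0.298)(1 − 1.23×0.06500/(0.298×22.9))]
= (1/0.06500) ln[1.218 × 0.9883] = 15.38 × ln(1.204) = 15.38 × 0.1855 = 2.854 d.
L(t_c) = L₀ e^(−k_1 t_c) = 22.9 × 0.4272 = 9.782 mg/L, and at the critical point k_2 D_c = k_1 L, so D_c = (0.298/0.363) × 9.782 = 8.031 mg/L.
Minimum DO = C_s − D_c = 10.9 − 8.031 = 2.869 mg/L.
x_c = v t_c = 0.790 m/s × 2.854 d × 86400 s/d = 194800 m ≈ 195 km.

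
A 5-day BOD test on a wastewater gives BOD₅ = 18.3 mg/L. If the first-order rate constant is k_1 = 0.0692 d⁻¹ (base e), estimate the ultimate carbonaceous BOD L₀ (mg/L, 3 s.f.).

BOD₅ = L₀(1 − e^(−5k_1)) ⇒ L₀ = BOD₅ / (1 − e^(−5×0.0692))
= 18.3 / (1 − 0.7075) = 18.3 / 0.2925 = 62.57 mg/L.

L₀ ≈ 62.6 mg/L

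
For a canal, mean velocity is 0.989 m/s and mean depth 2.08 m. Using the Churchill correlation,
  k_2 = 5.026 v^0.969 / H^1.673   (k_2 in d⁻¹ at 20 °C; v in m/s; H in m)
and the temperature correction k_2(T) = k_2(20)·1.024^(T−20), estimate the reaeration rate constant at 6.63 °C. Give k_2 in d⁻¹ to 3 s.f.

k_2(20) = 5.026 × 0.989^0.969 / 2.08^1.673 = 5.026 × 0.9893 / 3.405 = 1.460 d⁻¹.
k_2(6.63) = 1.460 × 1.024^(6.63−20) = 1.460 × 0.7283 = 1.063 d⁻¹.

k_2 ≈ 1.06 d⁻¹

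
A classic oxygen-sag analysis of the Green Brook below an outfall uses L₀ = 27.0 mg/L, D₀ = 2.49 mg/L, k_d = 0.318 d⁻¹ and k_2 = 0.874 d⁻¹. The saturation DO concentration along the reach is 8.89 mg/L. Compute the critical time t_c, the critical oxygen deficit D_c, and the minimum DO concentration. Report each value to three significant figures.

t_c ≈ 1.50 d; D_c ≈ 6.09 mg/L; min DO ≈ 2.80 mg/L

t_c = [1/(k_2−k_d)] ln[(k_2/k_d)(1 − D₀(k_2−k_d)/(k_d L₀))]
= [1/(0.874−0.318)] ln[(0.874/0.318)(1 − 2.49×0.5560/(0.318×27.0))]
= (1/0.5560) ln[2.748 × 0.8388] = 1.799 × ln(2.305) = 1.799 × 0.8352 = 1.502 d.
D_c = (k_d/k_2) L₀ e^(−k_d t_c) = (0.318/0.874) × 27.0 × e^(−0.318×1.502) = 0.3638 × 27.0 × 0.6202 = 6.093 mg/L.
Minimum DO = C_s − D_c = 8.89 − 6.093 = 2.797 mg/L.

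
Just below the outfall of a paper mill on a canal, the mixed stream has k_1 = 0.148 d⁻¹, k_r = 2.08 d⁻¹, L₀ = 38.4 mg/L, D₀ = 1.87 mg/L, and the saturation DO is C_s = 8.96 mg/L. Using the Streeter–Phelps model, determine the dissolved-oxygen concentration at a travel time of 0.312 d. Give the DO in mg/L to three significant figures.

DO ≈ 6.71 mg/L

k_1 L₀/(k_r−k_1) = 0.148×38.4/(2.08−0.148) = 5.683/1.932 = 2.942 mg/L.
e^(−k_1 t) = e^(−0.148×0.3120) = 0.9549; e^(−k_r t) = e^(−2.08×0.3120) = 0.5226.
D = 2.942 × (0.9549 − 0.5226) + 1.87 × 0.5226 = 1.272 + 0.9772 = 2.249 mg/L.
DO = C_s − D = 8.96 − 2.249 = 6.711 mg/L.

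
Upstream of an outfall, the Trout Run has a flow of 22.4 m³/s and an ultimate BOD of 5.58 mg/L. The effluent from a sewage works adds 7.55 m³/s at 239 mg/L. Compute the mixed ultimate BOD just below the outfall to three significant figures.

Flow-weighted mixing: C = (Q_r C_r + Q_w C_w)/(Q_r + Q_w)
= (22.4×5.58 + 7.55×239)/(22.4 + 7.55) = 1929/29.95 = 64.42 mg/L.

64.4 mg/L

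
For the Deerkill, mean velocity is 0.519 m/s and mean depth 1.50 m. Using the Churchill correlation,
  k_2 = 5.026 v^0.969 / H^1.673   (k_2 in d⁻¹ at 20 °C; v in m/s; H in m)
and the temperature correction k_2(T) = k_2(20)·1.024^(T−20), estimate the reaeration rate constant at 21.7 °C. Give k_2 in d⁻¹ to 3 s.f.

k_2(20) = 5.026 × 0.519^0.969 / 1.50^1.673 = 5.026 × 0.5297 / 1.971 = 1.351 d⁻¹.
k_2(21.7) = 1.351 × 1.024^(21.7−20) = 1.351 × 1.041 = 1.406 d⁻¹.

k_2 ≈ 1.41 d⁻¹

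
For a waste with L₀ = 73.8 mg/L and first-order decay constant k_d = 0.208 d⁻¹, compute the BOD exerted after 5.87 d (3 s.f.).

y ≈ 52.0 mg/L

y_t = L₀(1 − e^(−k_d t)) = 73.8 × (1 − e^(−0.208×5.87))
= 73.8 × (1 − 0.2949) = 73.8 × 0.7051 = 52.03 mg/L.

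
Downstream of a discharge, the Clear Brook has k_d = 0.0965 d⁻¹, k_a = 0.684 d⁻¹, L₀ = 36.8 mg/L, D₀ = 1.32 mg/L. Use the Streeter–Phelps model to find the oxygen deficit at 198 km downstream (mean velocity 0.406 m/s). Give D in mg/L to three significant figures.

Travel time t = x/v = 198 km / (0.406 m/s) = 198000 m / 0.406 m/s = 487700 s = 5.644 d.
k_d L₀/(k_a−k_d) = 0.0965×36.8/(0.684−0.0965) = 3.551/0.5875 = 6.045 mg/L.
e^(−k_d t) = e^(−0.0965×5.644) = 0.5800; e^(−k_a t) = e^(−0.684×5.644) = 0.02105.
D = 6.045 × (0.5800 − 0.02105) + 1.32 × 0.02105 = 3.379 + 0.02779 = 3.407 mg/L.

D ≈ 3.41 mg/L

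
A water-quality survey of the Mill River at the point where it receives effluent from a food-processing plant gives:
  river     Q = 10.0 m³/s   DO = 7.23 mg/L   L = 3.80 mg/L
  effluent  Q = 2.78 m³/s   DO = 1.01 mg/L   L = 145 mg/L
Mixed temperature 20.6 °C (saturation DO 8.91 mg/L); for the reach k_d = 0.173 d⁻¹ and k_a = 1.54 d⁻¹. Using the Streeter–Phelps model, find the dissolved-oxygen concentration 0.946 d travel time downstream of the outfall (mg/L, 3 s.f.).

Mixed DO = (10.0×7.23 + 2.78×1.01)/(10.0+2.78) = 75.11/12.78 = 5.877 mg/L.
Mixed L₀ = (10.0×3.80 + 2.78×145)/(12.78) = 441.1/12.78 = 34.51 mg/L.
Initial deficit D₀ = C_s − DO₀ = 8.91 − 5.877 = 3.033 mg/L.
D(0.946) = [0.173×34.51/(1.54−0.173)](e^(−0.173×0.946) − e^(−1.54×0.946)) + 3.033 e^(−1.54×0.946)
= 4.368 × (0.8490 − 0.2330) + 3.033 × 0.2330 = 3.398 mg/L.
DO = 8.91 − 3.398 = 5.512 mg/L.

DO ≈ 5.51 mg/L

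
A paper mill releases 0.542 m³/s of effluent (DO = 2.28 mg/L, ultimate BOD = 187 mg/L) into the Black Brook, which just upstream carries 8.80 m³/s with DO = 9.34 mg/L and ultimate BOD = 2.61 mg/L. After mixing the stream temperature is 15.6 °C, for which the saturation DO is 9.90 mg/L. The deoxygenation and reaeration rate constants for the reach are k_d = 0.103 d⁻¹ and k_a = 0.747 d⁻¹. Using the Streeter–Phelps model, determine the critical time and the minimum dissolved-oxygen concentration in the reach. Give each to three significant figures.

t_c ≈ 2.13 d; minimum DO ≈ 8.43 mg/L

Mixed DO = (8.80×9.34 + 0.542×2.28)/(8.80+0.542) = 83.43/9.342 = 8.930 mg/L.
Mixed L₀ = (8.80×2.61 + 0.542×187)/(9.342) = 124.3/9.342 = 13.31 mg/L.
Initial deficit D₀ = C_s − DO₀ = 9.90 − 8.930 = 0.9696 mg/L.
t_c = (1/0.6440) ln[(0.747/0.103)(1 − 0.9696×0.6440/(0.103×13.31))] = 1.553 × ln(3.949) = 2.133 d.
D_c = (0.103/0.747) × 13.31 × e^(−0.103×2.133) = 0.1379 × 13.31 × 0.8028 = 1.473 mg/L.
Minimum DO = 9.90 − 1.473 = 8.427 mg/L.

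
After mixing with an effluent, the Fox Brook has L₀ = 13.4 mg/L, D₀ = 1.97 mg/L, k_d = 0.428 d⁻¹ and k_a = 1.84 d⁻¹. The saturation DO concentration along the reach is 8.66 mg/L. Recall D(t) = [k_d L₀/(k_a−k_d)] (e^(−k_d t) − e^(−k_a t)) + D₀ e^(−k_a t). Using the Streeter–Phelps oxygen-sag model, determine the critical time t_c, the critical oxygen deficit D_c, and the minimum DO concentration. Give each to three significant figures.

With k_a/k_d = 4.299 and 1 − D₀(k_a−k_d)/(k_d L₀) = 0.5150,
t_c = ln(4.299 × 0.5150) / (1.84 − 0.428) = ln(2.214) / 1.412 = 0.7948/1.412 = 0.5629 d.
D_c = (k_d/k_a) L₀ e^(−k_d t_c) = (0.428/1.84) × 13.4 × e^(−0.428×0.5629) = 0.2326 × 13.4 × 0.7859 = 2.450 mg/L.
Minimum DO = C_s − D_c = 8.66 − 2.450 = 6.210 mg/L.

t_c ≈ 0.563 d; D_c ≈ 2.45 mg/L; min DO ≈ 6.21 mg/L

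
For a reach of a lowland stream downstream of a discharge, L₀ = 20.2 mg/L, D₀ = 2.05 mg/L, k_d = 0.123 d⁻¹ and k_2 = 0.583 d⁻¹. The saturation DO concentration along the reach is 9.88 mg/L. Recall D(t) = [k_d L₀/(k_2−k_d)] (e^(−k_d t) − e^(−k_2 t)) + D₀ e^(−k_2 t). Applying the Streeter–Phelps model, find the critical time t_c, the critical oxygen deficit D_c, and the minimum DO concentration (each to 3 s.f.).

At the critical point dD/dt = 0, so k_d L₀ e^(−k_d t) = k_2 D. Substituting D(t) from the Streeter–Phelps equation and solving for t gives
t_c = ln[(k_2/k_d)(1 − D₀(k_2−k_d)/(k_d L₀))] / (k_2−k_d).
Here k_2−k_d = 0.4600 d⁻¹ and 1 − D₀(k_2−k_d)/(k_d L₀) = 1 − 2.05×0.4600/(0.123×20.2) = 0.6205, so
t_c = ln(4.740 × 0.6205) / 0.4600 = 1.079 / 0.4600 = 2.345 d.
D_c = (k_d/k_2) L₀ e^(−k_d t_c) = (0.123/0.583) × 20.2 × e^(−0.123×2.345) = 0.2110 × 20.2 × 0.7494 = 3.194 mg/L.
Minimum DO = C_s − D_c = 9.88 − 3.194 = 6.686 mg/L.

t_c ≈ 2.35 d; D_c ≈ 3.19 mg/L; min DO ≈ 6.69 mg/L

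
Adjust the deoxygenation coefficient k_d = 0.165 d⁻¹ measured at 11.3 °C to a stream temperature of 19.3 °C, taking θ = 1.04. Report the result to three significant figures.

k_d ≈ 0.226 d⁻¹

k_d(T₂) = k_d(T₁) · θ^(T₂−T₁) = 0.165 × 1.04^(19.3−11.3)
= 0.165 × 1.04^8.00 = 0.165 × 1.369 = 0.2258 d⁻¹.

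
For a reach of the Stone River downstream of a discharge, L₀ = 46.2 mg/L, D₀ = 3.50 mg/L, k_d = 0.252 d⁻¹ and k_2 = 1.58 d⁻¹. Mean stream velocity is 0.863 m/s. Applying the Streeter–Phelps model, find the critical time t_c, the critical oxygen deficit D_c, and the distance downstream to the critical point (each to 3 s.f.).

With k_2/k_d = 6.270 and 1 − D₀(k_2−k_d)/(k_d L₀) = 0.6008,
t_c = ln(6.270 × 0.6008) / (1.58 − 0.252) = ln(3.767) / 1.328 = 1.326/1.328 = 0.9987 d.
D_c = (k_d/k_2) L₀ e^(−k_d t_c) = (0.252/1.58) × 46.2 × e^(−0.252×0.9987) = 0.1595 × 46.2 × 0.7775 = 5.729 mg/L.
x_c = v t_c = 0.863 m/s × 0.9987 d × 86400 s/d = 74460 m ≈ 74.5 km.

t_c ≈ 0.999 d; D_c ≈ 5.73 mg/L; x_c ≈ 74.5 km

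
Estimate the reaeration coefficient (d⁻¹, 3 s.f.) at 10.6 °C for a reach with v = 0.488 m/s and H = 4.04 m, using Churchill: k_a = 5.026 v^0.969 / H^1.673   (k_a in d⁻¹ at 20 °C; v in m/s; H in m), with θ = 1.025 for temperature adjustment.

k_a ≈ 0.192 d⁻¹

k_a(20) = 5.026 × 0.488^0.969 / 4.04^1.673 = 5.026 × 0.4990 / 10.34 = 0.2426 d⁻¹.
k_a(10.6) = 0.2426 × 1.025^(10.6−20) = 0.2426 × 0.7929 = 0.1923 d⁻¹.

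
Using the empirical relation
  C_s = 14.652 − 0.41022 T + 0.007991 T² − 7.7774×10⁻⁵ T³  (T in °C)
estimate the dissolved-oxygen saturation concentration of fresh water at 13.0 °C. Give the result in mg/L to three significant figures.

C_s = 14.652 − 0.41022×13.0 + 0.007991×13.0² − 7.7774×10⁻⁵×13.0³ = 10.50 mg/L.

C_s ≈ 10.5 mg/L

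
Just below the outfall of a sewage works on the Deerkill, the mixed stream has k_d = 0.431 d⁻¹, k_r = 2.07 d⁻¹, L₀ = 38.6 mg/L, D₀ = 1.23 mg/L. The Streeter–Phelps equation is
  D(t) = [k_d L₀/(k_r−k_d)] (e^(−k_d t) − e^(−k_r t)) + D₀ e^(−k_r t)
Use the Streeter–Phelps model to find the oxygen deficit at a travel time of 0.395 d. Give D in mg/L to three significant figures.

D ≈ 4.62 mg/L

k_d L₀/(k_r−k_d) = 0.431×38.6/(2.07−0.431) = 16.64/1.639 = 10.15 mg/L.
e^(−k_d t) = e^(−0.431×0.3950) = 0.8435; e^(−k_r t) = e^(−2.07×0.3950) = 0.4415.
D = 10.15 × (0.8435 − 0.4415) + 1.23 × 0.4415 = 4.080 + 0.5430 = 4.623 mg/L.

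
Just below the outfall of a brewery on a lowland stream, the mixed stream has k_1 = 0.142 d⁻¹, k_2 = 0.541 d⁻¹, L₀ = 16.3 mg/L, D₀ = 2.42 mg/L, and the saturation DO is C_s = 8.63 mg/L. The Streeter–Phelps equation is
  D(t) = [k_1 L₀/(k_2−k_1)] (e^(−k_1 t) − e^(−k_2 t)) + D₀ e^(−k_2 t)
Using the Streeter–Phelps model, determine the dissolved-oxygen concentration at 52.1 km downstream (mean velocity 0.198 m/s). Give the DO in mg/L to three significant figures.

Travel time t = x/v = 52.1 km / (0.198 m/s) = 52100 m / 0.198 m/s = 263100 s = 3.046 d.
k_1 L₀/(k_2−k_1) = 0.142×16.3/(0.541−0.142) = 2.315/0.3990 = 5.801 mg/L.
e^(−k_1 t) = e^(−0.142×3.046) = 0.6489; e^(−k_2 t) = e^(−0.541×3.046) = 0.1925.
D = 5.801 × (0.6489 − 0.1925) + 2.42 × 0.1925 = 2.648 + 0.4659 = 3.113 mg/L.
DO = C_s − D = 8.63 − 3.113 = 5.517 mg/L.

DO ≈ 5.52 mg/L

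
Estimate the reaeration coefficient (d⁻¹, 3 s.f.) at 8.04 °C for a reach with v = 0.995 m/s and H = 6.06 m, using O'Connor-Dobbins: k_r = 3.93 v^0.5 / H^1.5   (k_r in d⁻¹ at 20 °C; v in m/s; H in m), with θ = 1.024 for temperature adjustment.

k_r ≈ 0.198 d⁻¹

k_r(20) = 3.93 × 0.995^0.5 / 6.06^1.5 = 3.93 × 0.9975 / 14.92 = 0.2628 d⁻¹.
k_r(8.04) = 0.2628 × 1.024^(8.04−20) = 0.2628 × 0.7530 = 0.1979 d⁻¹.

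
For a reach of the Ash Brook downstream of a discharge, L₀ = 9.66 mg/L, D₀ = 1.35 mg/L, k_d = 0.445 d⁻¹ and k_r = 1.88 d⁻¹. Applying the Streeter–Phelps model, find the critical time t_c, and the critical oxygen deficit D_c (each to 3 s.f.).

t_c ≈ 0.587 d; D_c ≈ 1.76 mg/L

With k_r/k_d = 4.225 and 1 − D₀(k_r−k_d)/(k_d L₀) = 0.5493,
t_c = ln(4.225 × 0.5493) / (1.88 − 0.445) = ln(2.321) / 1.435 = 0.8419/1.435 = 0.5867 d.
L(t_c) = L₀ e^(−k_d t_c) = 9.66 × 0.7702 = 7.440 mg/L, and at the critical point k_r D_c = k_d L, so D_c = (0.445/1.88) × 7.440 = 1.761 mg/L.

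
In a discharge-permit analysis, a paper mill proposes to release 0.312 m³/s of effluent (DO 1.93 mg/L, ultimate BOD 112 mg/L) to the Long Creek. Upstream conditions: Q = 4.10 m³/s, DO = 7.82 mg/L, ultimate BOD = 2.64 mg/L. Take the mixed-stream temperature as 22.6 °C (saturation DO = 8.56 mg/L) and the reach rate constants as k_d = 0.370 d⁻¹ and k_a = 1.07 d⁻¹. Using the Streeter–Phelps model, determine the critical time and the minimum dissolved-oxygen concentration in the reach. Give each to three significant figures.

Mixed DO = (4.10×7.82 + 0.312×1.93)/(4.10+0.312) = 32.66/4.412 = 7.403 mg/L.
Mixed L₀ = (4.10×2.64 + 0.312×112)/(4.412) = 45.77/4.412 = 10.37 mg/L.
Initial deficit D₀ = C_s − DO₀ = 8.56 − 7.403 = 1.157 mg/L.
t_c = (1/0.7000) ln[(1.07/0.370)(1 − 1.157×0.7000/(0.370×10.37))] = 1.429 × ln(2.282) = 1.179 d.
D_c = (0.370/1.07) × 10.37 × e^(−0.370×1.179) = 0.3458 × 10.37 × 0.6466 = 2.319 mg/L.
Minimum DO = 8.56 − 2.319 = 6.241 mg/L.

t_c ≈ 1.18 d; minimum DO ≈ 6.24 mg/L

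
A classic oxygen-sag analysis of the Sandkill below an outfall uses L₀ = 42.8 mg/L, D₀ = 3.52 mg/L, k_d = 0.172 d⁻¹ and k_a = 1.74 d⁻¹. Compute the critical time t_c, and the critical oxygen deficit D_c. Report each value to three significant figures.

t_c = [1/(k_a−k_d)] ln[(k_a/k_d)(1 − D₀(k_a−k_d)/(k_d L₀))]
= [1/(1.74−0.172)] ln[(1.74/0.172)(1 − 3.52×1.568/(0.172×42.8))]
= (1/1.568) ln[10.12 × 0.2502] = 0.6378 × ln(2.532) = 0.6378 × 0.9289 = 0.5924 d.
L(t_c) = L₀ e^(−k_d t_c) = 42.8 × 0.9031 = 38.65 mg/L, and at the critical point k_a D_c = k_d L, so D_c = (0.172/1.74) × 38.65 = 3.821 mg/L.

t_c ≈ 0.592 d; D_c ≈ 3.82 mg/L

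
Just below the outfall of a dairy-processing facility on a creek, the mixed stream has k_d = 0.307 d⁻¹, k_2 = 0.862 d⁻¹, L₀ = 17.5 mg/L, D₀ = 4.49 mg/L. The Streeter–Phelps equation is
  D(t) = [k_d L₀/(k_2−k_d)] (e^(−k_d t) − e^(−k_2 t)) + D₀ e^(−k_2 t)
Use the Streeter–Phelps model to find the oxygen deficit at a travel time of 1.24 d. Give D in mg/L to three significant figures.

D ≈ 4.83 mg/L

k_d L₀/(k_2−k_d) = 0.307×17.5/(0.862−0.307) = 5.372/0.5550 = 9.680 mg/L.
e^(−k_d t) = e^(−0.307×1.240) = 0.6834; e^(−k_2 t) = e^(−0.862×1.240) = 0.3434.
D = 9.680 × (0.6834 − 0.3434) + 4.49 × 0.3434 = 3.291 + 1.542 = 4.833 mg/L.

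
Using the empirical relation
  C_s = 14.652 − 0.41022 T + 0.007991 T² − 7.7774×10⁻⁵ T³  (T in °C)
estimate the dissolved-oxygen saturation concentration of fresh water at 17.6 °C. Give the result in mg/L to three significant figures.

C_s ≈ 9.48 mg/L

C_s = 14.652 − 0.41022×17.6 + 0.007991×17.6² − 7.7774×10⁻⁵×17.6³ = 9.483 mg/L.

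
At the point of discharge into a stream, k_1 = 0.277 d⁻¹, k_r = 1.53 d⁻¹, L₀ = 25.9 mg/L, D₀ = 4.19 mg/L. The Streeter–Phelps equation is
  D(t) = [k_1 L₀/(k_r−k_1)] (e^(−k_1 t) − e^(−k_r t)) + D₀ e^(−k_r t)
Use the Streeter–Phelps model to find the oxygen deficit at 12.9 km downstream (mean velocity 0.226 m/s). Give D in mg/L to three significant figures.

D ≈ 4.21 mg/L

Travel time t = x/v = 12.9 km / (0.226 m/s) = 12900 m / 0.226 m/s = 57080 s = 0.6606 d.
k_1 L₀/(k_r−k_1) = 0.277×25.9/(1.53−0.277) = 7.174/1.253 = 5.726 mg/L.
e^(−k_1 t) = e^(−0.277×0.6606) = 0.8328; e^(−k_r t) = e^(−1.53×0.6606) = 0.3639.
D = 5.726 × (0.8328 − 0.3639) + 4.19 × 0.3639 = 2.684 + 1.525 = 4.209 mg/L.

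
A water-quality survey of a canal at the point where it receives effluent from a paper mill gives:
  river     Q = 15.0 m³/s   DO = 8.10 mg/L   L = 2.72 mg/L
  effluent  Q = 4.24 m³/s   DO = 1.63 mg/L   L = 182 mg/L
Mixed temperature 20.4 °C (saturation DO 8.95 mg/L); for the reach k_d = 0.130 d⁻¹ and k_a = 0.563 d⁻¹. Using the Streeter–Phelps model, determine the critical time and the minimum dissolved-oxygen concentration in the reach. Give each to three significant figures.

Mixed DO = (15.0×8.10 + 4.24×1.63)/(15.0+4.24) = 128.4/19.24 = 6.674 mg/L.
Mixed L₀ = (15.0×2.72 + 4.24×182)/(19.24) = 812.5/19.24 = 42.23 mg/L.
Initial deficit D₀ = C_s − DO₀ = 8.95 − 6.674 = 2.276 mg/L.
t_c = (1/0.4330) ln[(0.563/0.130)(1 − 2.276×0.4330/(0.130×42.23))] = 2.309 × ln(3.553) = 2.928 d.
D_c = (0.130/0.563) × 42.23 × e^(−0.130×2.928) = 0.2309 × 42.23 × 0.6834 = 6.664 mg/L.
Minimum DO = 8.95 − 6.664 = 2.286 mg/L.

t_c ≈ 2.93 d; minimum DO ≈ 2.29 mg/L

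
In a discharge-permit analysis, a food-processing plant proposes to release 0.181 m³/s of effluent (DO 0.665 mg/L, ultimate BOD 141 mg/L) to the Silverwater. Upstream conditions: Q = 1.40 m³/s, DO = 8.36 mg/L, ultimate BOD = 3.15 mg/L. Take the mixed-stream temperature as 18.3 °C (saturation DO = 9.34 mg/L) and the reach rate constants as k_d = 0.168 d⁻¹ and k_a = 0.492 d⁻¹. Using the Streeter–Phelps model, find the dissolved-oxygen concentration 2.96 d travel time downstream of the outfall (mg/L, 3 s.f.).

DO ≈ 5.22 mg/L

Mixed DO = (1.40×8.36 + 0.181×0.665)/(1.40+0.181) = 11.82/1.581 = 7.479 mg/L.
Mixed L₀ = (1.40×3.15 + 0.181×141)/(1.581) = 29.93/1.581 = 18.93 mg/L.
Initial deficit D₀ = C_s − DO₀ = 9.34 − 7.479 = 1.861 mg/L.
D(2.96) = [0.168×18.93/(0.492−0.168)](e^(−0.168×2.96) − e^(−0.492×2.96)) + 1.861 e^(−0.492×2.96)
= 9.816 × (0.6082 − 0.2331) + 1.861 × 0.2331 = 4.116 mg/L.
DO = 9.34 − 4.116 = 5.224 mg/L.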